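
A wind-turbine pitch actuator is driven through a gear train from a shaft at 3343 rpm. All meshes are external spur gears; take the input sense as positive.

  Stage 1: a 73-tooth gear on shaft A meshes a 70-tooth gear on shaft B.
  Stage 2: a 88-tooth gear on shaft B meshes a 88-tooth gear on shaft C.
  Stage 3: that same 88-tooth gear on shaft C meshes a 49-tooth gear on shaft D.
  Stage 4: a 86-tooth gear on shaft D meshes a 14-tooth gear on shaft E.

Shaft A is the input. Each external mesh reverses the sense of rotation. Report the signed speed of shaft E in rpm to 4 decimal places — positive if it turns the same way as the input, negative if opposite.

+38460.7903 rpm (same as input, |ω| = 38460.7903 rpm)

Stage 1 [73T→70T]: ω = 3343.0000×73/70 = 3486.2714 rpm, dir flips to −; running = −3486.2714
Stage 2 [88T→88T]: ω = 3486.2714×88/88 = 3486.2714 rpm, dir flips to +; running = +3486.2714
Stage 3 [88T→49T]: ω = 3486.2714×88/49 = 6261.0589 rpm, dir flips to −; running = −6261.0589
Stage 4 [86T→14T]: ω = 6261.0589×86/14 = 38460.7903 rpm, dir flips to +; running = +38460.7903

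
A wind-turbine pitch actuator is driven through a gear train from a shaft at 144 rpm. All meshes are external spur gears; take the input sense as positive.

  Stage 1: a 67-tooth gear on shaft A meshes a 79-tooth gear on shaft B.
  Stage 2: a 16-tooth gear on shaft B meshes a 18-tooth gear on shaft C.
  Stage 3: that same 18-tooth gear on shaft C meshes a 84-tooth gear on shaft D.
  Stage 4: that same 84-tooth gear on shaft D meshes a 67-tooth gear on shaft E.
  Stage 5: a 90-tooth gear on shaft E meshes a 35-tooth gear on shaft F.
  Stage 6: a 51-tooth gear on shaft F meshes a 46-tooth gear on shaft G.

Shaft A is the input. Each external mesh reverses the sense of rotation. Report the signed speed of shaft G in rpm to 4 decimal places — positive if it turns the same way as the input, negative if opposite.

Stage 1 [67T→79T]: ω = 144.0000×67/79 = 122.1266 rpm, dir flips to −; running = −122.1266
Stage 2 [16T→18T]: ω = 122.1266×16/18 = 108.5570 rpm, dir flips to +; running = +108.5570
Stage 3 [18T→84T]: ω = 108.5570×18/84 = 23.2622 rpm, dir flips to −; running = −23.2622
Stage 4 [84T→67T]: ω = 23.2622×84/67 = 29.1646 rpm, dir flips to +; running = +29.1646
Stage 5 [90T→35T]: ω = 29.1646×90/35 = 74.9946 rpm, dir flips to −; running = −74.9946
Stage 6 [51T→46T]: ω = 74.9946×51/46 = 83.1462 rpm, dir flips to +; running = +83.1462

+83.1462 rpm (same as input, |ω| = 83.1462 rpm)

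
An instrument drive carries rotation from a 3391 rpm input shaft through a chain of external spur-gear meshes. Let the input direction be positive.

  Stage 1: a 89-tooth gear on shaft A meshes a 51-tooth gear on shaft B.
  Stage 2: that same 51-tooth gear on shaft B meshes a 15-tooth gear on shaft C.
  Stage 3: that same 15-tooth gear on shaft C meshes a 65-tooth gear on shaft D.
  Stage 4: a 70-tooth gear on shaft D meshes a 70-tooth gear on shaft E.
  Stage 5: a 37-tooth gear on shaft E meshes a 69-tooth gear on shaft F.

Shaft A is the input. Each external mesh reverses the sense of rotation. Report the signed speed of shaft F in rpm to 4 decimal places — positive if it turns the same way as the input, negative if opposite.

-2489.7576 rpm (opposite to input, |ω| = 2489.7576 rpm)

Stage 1 [89T→51T]: ω = 3391.0000×89/51 = 5917.6275 rpm, dir flips to −; running = −5917.6275
Stage 2 [51T→15T]: ω = 5917.6275×51/15 = 20119.9333 rpm, dir flips to +; running = +20119.9333
Stage 3 [15T→65T]: ω = 20119.9333×15/65 = 4643.0615 rpm, dir flips to −; running = −4643.0615
Stage 4 [70T→70T]: ω = 4643.0615×70/70 = 4643.0615 rpm, dir flips to +; running = +4643.0615
Stage 5 [37T→69T]: ω = 4643.0615×37/69 = 2489.7576 rpm, dir flips to −; running = −2489.7576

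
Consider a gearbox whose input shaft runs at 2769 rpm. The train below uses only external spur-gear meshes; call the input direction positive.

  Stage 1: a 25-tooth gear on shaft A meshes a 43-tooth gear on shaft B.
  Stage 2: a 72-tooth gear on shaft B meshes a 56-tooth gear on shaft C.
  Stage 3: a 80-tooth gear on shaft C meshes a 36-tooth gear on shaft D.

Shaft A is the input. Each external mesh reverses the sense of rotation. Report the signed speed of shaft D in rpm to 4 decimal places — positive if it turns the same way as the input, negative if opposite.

Stage 1 [25T→43T]: ω = 2769.0000×25/43 = 1609.8837 rpm, dir flips to −; running = −1609.8837
Stage 2 [72T→56T]: ω = 1609.8837×72/56 = 2069.8505 rpm, dir flips to +; running = +2069.8505
Stage 3 [80T→36T]: ω = 2069.8505×80/36 = 4599.6678 rpm, dir flips to −; running = −4599.6678

-4599.6678 rpm (opposite to input, |ω| = 4599.6678 rpm)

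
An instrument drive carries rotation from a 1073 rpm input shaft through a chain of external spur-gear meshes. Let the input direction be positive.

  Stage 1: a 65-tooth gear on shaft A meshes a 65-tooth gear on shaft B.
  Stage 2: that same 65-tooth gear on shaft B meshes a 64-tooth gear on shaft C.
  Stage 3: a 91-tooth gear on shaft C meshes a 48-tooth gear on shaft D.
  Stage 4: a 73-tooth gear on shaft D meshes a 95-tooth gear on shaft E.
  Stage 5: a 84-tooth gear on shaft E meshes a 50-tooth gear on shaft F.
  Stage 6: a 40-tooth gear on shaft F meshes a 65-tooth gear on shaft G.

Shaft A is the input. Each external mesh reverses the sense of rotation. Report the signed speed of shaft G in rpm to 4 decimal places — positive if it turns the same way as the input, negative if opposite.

Stage 1 [65T→65T]: ω = 1073.0000×65/65 = 1073.0000 rpm, dir flips to −; running = −1073.0000
Stage 2 [65T→64T]: ω = 1073.0000×65/64 = 1089.7656 rpm, dir flips to +; running = +1089.7656
Stage 3 [91T→48T]: ω = 1089.7656×91/48 = 2066.0140 rpm, dir flips to −; running = −2066.0140
Stage 4 [73T→95T]: ω = 2066.0140×73/95 = 1587.5687 rpm, dir flips to +; running = +1587.5687
Stage 5 [84T→50T]: ω = 1587.5687×84/50 = 2667.1153 rpm, dir flips to −; running = −2667.1153
Stage 6 [40T→65T]: ω = 2667.1153×40/65 = 1641.3017 rpm, dir flips to +; running = +1641.3017

+1641.3017 rpm (same as input, |ω| = 1641.3017 rpm)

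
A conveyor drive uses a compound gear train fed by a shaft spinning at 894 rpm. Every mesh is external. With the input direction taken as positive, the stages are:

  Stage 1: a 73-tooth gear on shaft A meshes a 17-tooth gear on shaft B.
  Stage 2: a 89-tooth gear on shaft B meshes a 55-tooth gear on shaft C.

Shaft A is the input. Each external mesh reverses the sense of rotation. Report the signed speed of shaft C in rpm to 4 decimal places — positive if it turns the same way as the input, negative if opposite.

Stage 1 [73T→17T]: ω = 894.0000×73/17 = 3838.9412 rpm, dir flips to −; running = −3838.9412
Stage 2 [89T→55T]: ω = 3838.9412×89/55 = 6212.1048 rpm, dir flips to +; running = +6212.1048

+6212.1048 rpm (same as input, |ω| = 6212.1048 rpm)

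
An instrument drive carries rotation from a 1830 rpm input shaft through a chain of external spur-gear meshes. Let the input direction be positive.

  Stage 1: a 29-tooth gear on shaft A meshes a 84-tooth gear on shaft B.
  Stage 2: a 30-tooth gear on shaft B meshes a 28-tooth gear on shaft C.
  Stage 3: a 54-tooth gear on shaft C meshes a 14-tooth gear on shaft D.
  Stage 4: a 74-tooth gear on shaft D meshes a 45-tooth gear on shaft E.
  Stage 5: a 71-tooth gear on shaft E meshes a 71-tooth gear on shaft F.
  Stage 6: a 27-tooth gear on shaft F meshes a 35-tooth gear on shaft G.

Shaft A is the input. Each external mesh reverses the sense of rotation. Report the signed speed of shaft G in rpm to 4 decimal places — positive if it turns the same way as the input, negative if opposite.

+3312.1781 rpm (same as input, |ω| = 3312.1781 rpm)

Stage 1 [29T→84T]: ω = 1830.0000×29/84 = 631.7857 rpm, dir flips to −; running = −631.7857
Stage 2 [30T→28T]: ω = 631.7857×30/28 = 676.9133 rpm, dir flips to +; running = +676.9133
Stage 3 [54T→14T]: ω = 676.9133×54/14 = 2610.9512 rpm, dir flips to −; running = −2610.9512
Stage 4 [74T→45T]: ω = 2610.9512×74/45 = 4293.5641 rpm, dir flips to +; running = +4293.5641
Stage 5 [71T→71T]: ω = 4293.5641×71/71 = 4293.5641 rpm, dir flips to −; running = −4293.5641
Stage 6 [27T→35T]: ω = 4293.5641×27/35 = 3312.1781 rpm, dir flips to +; running = +3312.1781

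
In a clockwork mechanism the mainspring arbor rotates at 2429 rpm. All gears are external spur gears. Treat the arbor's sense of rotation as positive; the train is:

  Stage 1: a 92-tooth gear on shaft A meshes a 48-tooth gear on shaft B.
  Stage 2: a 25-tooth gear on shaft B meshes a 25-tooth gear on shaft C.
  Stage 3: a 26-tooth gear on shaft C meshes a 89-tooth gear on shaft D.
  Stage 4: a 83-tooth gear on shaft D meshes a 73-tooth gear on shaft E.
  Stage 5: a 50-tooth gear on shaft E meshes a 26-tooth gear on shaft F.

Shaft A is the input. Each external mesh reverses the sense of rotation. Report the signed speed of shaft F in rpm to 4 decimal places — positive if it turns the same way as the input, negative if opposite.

-2973.7834 rpm (opposite to input, |ω| = 2973.7834 rpm)

Stage 1 [92T→48T]: ω = 2429.0000×92/48 = 4655.5833 rpm, dir flips to −; running = −4655.5833
Stage 2 [25T→25T]: ω = 4655.5833×25/25 = 4655.5833 rpm, dir flips to +; running = +4655.5833
Stage 3 [26T→89T]: ω = 4655.5833×26/89 = 1360.0581 rpm, dir flips to −; running = −1360.0581
Stage 4 [83T→73T]: ω = 1360.0581×83/73 = 1546.3674 rpm, dir flips to +; running = +1546.3674
Stage 5 [50T→26T]: ω = 1546.3674×50/26 = 2973.7834 rpm, dir flips to −; running = −2973.7834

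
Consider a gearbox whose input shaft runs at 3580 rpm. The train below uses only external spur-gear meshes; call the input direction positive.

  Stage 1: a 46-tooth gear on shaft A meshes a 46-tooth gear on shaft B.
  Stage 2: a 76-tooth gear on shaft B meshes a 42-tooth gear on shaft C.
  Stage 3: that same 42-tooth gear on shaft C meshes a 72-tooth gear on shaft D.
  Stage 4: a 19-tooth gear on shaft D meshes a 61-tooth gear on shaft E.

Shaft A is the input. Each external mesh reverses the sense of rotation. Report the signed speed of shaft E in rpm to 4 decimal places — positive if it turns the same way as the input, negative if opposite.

Stage 1 [46T→46T]: ω = 3580.0000×46/46 = 3580.0000 rpm, dir flips to −; running = −3580.0000
Stage 2 [76T→42T]: ω = 3580.0000×76/42 = 6478.0952 rpm, dir flips to +; running = +6478.0952
Stage 3 [42T→72T]: ω = 6478.0952×42/72 = 3778.8889 rpm, dir flips to −; running = −3778.8889
Stage 4 [19T→61T]: ω = 3778.8889×19/61 = 1177.0310 rpm, dir flips to +; running = +1177.0310

+1177.0310 rpm (same as input, |ω| = 1177.0310 rpm)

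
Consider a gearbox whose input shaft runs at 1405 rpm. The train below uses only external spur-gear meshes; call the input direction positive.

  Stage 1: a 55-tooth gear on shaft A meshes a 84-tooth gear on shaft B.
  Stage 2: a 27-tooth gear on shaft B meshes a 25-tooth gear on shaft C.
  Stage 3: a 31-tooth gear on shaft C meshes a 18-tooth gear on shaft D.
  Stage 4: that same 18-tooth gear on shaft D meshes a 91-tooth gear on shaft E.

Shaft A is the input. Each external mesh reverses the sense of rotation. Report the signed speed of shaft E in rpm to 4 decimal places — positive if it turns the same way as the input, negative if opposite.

Stage 1 [55T→84T]: ω = 1405.0000×55/84 = 919.9405 rpm, dir flips to −; running = −919.9405
Stage 2 [27T→25T]: ω = 919.9405×27/25 = 993.5357 rpm, dir flips to +; running = +993.5357
Stage 3 [31T→18T]: ω = 993.5357×31/18 = 1711.0893 rpm, dir flips to −; running = −1711.0893
Stage 4 [18T→91T]: ω = 1711.0893×18/91 = 338.4572 rpm, dir flips to +; running = +338.4572

+338.4572 rpm (same as input, |ω| = 338.4572 rpm)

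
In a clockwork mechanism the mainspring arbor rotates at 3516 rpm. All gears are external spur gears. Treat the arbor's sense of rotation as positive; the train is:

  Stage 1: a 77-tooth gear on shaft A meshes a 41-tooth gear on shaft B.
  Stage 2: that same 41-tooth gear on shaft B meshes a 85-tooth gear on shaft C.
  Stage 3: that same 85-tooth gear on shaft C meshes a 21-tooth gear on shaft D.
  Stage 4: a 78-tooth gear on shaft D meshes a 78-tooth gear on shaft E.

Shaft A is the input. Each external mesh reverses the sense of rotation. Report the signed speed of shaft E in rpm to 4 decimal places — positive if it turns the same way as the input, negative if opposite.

+12892.0000 rpm (same as input, |ω| = 12892.0000 rpm)

Stage 1 [77T→41T]: ω = 3516.0000×77/41 = 6603.2195 rpm, dir flips to −; running = −6603.2195
Stage 2 [41T→85T]: ω = 6603.2195×41/85 = 3185.0824 rpm, dir flips to +; running = +3185.0824
Stage 3 [85T→21T]: ω = 3185.0824×85/21 = 12892.0000 rpm, dir flips to −; running = −12892.0000
Stage 4 [78T→78T]: ω = 12892.0000×78/78 = 12892.0000 rpm, dir flips to +; running = +12892.0000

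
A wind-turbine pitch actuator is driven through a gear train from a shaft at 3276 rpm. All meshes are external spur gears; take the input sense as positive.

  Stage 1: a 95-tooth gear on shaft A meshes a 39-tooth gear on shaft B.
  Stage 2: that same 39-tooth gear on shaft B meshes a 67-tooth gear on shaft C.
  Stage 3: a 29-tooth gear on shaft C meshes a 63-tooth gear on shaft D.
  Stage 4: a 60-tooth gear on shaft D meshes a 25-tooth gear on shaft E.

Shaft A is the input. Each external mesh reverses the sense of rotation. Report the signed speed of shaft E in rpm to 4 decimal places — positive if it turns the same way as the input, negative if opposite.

Stage 1 [95T→39T]: ω = 3276.0000×95/39 = 7980.0000 rpm, dir flips to −; running = −7980.0000
Stage 2 [39T→67T]: ω = 7980.0000×39/67 = 4645.0746 rpm, dir flips to +; running = +4645.0746
Stage 3 [29T→63T]: ω = 4645.0746×29/63 = 2138.2090 rpm, dir flips to −; running = −2138.2090
Stage 4 [60T→25T]: ω = 2138.2090×60/25 = 5131.7015 rpm, dir flips to +; running = +5131.7015

+5131.7015 rpm (same as input, |ω| = 5131.7015 rpm)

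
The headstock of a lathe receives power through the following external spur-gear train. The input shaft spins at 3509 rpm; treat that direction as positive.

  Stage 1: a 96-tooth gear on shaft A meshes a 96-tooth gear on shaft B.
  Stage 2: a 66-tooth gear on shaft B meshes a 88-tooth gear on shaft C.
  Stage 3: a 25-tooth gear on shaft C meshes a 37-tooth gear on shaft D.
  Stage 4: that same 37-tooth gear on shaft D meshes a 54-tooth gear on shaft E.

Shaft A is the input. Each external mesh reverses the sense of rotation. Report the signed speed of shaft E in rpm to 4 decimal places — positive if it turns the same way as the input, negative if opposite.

+1218.4028 rpm (same as input, |ω| = 1218.4028 rpm)

Stage 1 [96T→96T]: ω = 3509.0000×96/96 = 3509.0000 rpm, dir flips to −; running = −3509.0000
Stage 2 [66T→88T]: ω = 3509.0000×66/88 = 2631.7500 rpm, dir flips to +; running = +2631.7500
Stage 3 [25T→37T]: ω = 2631.7500×25/37 = 1778.2095 rpm, dir flips to −; running = −1778.2095
Stage 4 [37T→54T]: ω = 1778.2095×37/54 = 1218.4028 rpm, dir flips to +; running = +1218.4028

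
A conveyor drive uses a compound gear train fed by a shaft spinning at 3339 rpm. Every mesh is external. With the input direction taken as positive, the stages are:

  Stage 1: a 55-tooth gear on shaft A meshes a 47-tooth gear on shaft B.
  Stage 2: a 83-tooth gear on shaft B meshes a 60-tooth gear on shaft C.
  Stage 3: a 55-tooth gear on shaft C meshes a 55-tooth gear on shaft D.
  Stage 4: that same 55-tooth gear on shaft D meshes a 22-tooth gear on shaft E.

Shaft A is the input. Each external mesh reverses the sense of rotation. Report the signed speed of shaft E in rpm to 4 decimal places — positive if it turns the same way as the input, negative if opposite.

+13512.8856 rpm (same as input, |ω| = 13512.8856 rpm)

Stage 1 [55T→47T]: ω = 3339.0000×55/47 = 3907.3404 rpm, dir flips to −; running = −3907.3404
Stage 2 [83T→60T]: ω = 3907.3404×83/60 = 5405.1543 rpm, dir flips to +; running = +5405.1543
Stage 3 [55T→55T]: ω = 5405.1543×55/55 = 5405.1543 rpm, dir flips to −; running = −5405.1543
Stage 4 [55T→22T]: ω = 5405.1543×55/22 = 13512.8856 rpm, dir flips to +; running = +13512.8856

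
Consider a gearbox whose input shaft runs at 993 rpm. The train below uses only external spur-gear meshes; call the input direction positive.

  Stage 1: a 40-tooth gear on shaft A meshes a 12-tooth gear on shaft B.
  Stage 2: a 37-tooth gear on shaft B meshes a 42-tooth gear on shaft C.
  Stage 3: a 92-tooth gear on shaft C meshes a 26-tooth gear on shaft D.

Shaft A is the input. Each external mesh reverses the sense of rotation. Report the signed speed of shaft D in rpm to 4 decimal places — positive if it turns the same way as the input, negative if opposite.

-10317.9853 rpm (opposite to input, |ω| = 10317.9853 rpm)

Stage 1 [40T→12T]: ω = 993.0000×40/12 = 3310.0000 rpm, dir flips to −; running = −3310.0000
Stage 2 [37T→42T]: ω = 3310.0000×37/42 = 2915.9524 rpm, dir flips to +; running = +2915.9524
Stage 3 [92T→26T]: ω = 2915.9524×92/26 = 10317.9853 rpm, dir flips to −; running = −10317.9853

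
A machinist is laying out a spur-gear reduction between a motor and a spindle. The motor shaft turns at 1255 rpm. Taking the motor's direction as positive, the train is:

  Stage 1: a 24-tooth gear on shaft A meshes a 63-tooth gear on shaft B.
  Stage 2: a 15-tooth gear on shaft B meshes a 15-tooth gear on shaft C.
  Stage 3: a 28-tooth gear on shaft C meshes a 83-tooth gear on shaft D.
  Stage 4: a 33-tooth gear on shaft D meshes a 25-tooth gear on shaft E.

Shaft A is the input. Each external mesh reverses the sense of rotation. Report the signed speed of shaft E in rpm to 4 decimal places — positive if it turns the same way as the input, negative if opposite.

+212.8964 rpm (same as input, |ω| = 212.8964 rpm)

Stage 1 [24T→63T]: ω = 1255.0000×24/63 = 478.0952 rpm, dir flips to −; running = −478.0952
Stage 2 [15T→15T]: ω = 478.0952×15/15 = 478.0952 rpm, dir flips to +; running = +478.0952
Stage 3 [28T→83T]: ω = 478.0952×28/83 = 161.2851 rpm, dir flips to −; running = −161.2851
Stage 4 [33T→25T]: ω = 161.2851×33/25 = 212.8964 rpm, dir flips to +; running = +212.8964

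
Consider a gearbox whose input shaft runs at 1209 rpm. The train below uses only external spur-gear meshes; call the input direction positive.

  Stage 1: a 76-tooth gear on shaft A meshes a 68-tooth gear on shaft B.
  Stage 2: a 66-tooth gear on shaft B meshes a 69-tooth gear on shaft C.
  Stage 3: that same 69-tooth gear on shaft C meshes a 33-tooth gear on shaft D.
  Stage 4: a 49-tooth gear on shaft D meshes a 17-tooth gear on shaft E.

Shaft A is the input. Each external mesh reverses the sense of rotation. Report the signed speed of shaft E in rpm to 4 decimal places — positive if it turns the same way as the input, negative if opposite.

Stage 1 [76T→68T]: ω = 1209.0000×76/68 = 1351.2353 rpm, dir flips to −; running = −1351.2353
Stage 2 [66T→69T]: ω = 1351.2353×66/69 = 1292.4859 rpm, dir flips to +; running = +1292.4859
Stage 3 [69T→33T]: ω = 1292.4859×69/33 = 2702.4706 rpm, dir flips to −; running = −2702.4706
Stage 4 [49T→17T]: ω = 2702.4706×49/17 = 7789.4740 rpm, dir flips to +; running = +7789.4740

+7789.4740 rpm (same as input, |ω| = 7789.4740 rpm)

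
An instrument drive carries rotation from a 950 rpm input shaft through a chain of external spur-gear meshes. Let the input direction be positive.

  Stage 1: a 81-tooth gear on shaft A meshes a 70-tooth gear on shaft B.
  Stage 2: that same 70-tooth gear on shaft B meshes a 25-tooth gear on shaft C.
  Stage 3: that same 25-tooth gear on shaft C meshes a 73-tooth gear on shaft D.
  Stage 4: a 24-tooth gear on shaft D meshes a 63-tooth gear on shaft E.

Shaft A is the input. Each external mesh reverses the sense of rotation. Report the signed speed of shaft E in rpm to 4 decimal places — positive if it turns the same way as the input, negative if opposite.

+401.5656 rpm (same as input, |ω| = 401.5656 rpm)

Stage 1 [81T→70T]: ω = 950.0000×81/70 = 1099.2857 rpm, dir flips to −; running = −1099.2857
Stage 2 [70T→25T]: ω = 1099.2857×70/25 = 3078.0000 rpm, dir flips to +; running = +3078.0000
Stage 3 [25T→73T]: ω = 3078.0000×25/73 = 1054.1096 rpm, dir flips to −; running = −1054.1096
Stage 4 [24T→63T]: ω = 1054.1096×24/63 = 401.5656 rpm, dir flips to +; running = +401.5656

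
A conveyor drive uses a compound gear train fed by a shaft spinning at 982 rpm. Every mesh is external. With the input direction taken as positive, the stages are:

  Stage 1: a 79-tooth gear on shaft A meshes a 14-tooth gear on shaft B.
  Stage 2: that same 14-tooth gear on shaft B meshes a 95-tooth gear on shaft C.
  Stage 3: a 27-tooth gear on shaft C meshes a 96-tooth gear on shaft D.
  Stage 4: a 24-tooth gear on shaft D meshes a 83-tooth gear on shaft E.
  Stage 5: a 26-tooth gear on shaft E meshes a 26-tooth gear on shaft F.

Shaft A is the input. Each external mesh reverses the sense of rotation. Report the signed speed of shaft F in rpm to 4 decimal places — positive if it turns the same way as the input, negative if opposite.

-66.4111 rpm (opposite to input, |ω| = 66.4111 rpm)

Stage 1 [79T→14T]: ω = 982.0000×79/14 = 5541.2857 rpm, dir flips to −; running = −5541.2857
Stage 2 [14T→95T]: ω = 5541.2857×14/95 = 816.6105 rpm, dir flips to +; running = +816.6105
Stage 3 [27T→96T]: ω = 816.6105×27/96 = 229.6717 rpm, dir flips to −; running = −229.6717
Stage 4 [24T→83T]: ω = 229.6717×24/83 = 66.4111 rpm, dir flips to +; running = +66.4111
Stage 5 [26T→26T]: ω = 66.4111×26/26 = 66.4111 rpm, dir flips to −; running = −66.4111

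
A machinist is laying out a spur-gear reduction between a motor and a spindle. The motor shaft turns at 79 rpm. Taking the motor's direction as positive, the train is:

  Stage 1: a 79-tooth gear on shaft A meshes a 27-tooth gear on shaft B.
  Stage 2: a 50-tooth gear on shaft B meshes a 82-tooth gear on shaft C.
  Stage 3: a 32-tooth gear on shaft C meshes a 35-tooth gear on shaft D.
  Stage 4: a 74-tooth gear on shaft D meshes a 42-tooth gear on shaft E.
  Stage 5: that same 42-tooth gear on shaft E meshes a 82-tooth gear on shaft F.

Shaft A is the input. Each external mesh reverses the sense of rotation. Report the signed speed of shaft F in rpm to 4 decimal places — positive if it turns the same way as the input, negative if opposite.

Stage 1 [79T→27T]: ω = 79.0000×79/27 = 231.1481 rpm, dir flips to −; running = −231.1481
Stage 2 [50T→82T]: ω = 231.1481×50/82 = 140.9440 rpm, dir flips to +; running = +140.9440
Stage 3 [32T→35T]: ω = 140.9440×32/35 = 128.8631 rpm, dir flips to −; running = −128.8631
Stage 4 [74T→42T]: ω = 128.8631×74/42 = 227.0445 rpm, dir flips to +; running = +227.0445
Stage 5 [42T→82T]: ω = 227.0445×42/82 = 116.2911 rpm, dir flips to −; running = −116.2911

-116.2911 rpm (opposite to input, |ω| = 116.2911 rpm)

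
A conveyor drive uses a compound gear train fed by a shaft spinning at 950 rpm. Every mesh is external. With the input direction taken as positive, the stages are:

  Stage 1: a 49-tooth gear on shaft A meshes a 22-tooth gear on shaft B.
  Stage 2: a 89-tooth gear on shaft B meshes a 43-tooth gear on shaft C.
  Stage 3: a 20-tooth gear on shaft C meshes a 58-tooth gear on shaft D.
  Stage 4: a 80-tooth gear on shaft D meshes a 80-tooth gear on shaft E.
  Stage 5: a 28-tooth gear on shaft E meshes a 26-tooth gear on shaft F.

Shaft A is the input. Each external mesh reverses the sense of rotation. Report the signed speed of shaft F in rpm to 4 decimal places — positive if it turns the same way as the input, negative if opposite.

-1626.3171 rpm (opposite to input, |ω| = 1626.3171 rpm)

Stage 1 [49T→22T]: ω = 950.0000×49/22 = 2115.9091 rpm, dir flips to −; running = −2115.9091
Stage 2 [89T→43T]: ω = 2115.9091×89/43 = 4379.4397 rpm, dir flips to +; running = +4379.4397
Stage 3 [20T→58T]: ω = 4379.4397×20/58 = 1510.1516 rpm, dir flips to −; running = −1510.1516
Stage 4 [80T→80T]: ω = 1510.1516×80/80 = 1510.1516 rpm, dir flips to +; running = +1510.1516
Stage 5 [28T→26T]: ω = 1510.1516×28/26 = 1626.3171 rpm, dir flips to −; running = −1626.3171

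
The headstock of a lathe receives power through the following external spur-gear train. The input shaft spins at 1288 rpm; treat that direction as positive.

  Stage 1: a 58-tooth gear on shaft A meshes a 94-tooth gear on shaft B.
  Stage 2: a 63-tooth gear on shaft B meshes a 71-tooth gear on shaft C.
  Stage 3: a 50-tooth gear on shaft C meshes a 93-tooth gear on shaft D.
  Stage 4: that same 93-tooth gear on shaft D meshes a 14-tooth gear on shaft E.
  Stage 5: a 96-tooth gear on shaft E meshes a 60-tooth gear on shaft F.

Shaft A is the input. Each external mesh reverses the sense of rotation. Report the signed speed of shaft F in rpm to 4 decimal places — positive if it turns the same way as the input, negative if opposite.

-4029.5835 rpm (opposite to input, |ω| = 4029.5835 rpm)

Stage 1 [58T→94T]: ω = 1288.0000×58/94 = 794.7234 rpm, dir flips to −; running = −794.7234
Stage 2 [63T→71T]: ω = 794.7234×63/71 = 705.1771 rpm, dir flips to +; running = +705.1771
Stage 3 [50T→93T]: ω = 705.1771×50/93 = 379.1275 rpm, dir flips to −; running = −379.1275
Stage 4 [93T→14T]: ω = 379.1275×93/14 = 2518.4897 rpm, dir flips to +; running = +2518.4897
Stage 5 [96T→60T]: ω = 2518.4897×96/60 = 4029.5835 rpm, dir flips to −; running = −4029.5835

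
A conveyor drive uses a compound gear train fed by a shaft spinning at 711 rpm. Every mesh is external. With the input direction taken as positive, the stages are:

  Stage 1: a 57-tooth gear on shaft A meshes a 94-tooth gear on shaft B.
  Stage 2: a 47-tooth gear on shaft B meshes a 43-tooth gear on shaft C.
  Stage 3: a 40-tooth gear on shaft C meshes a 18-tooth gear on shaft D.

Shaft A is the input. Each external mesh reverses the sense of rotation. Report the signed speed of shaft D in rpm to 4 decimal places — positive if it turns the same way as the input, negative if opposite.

Stage 1 [57T→94T]: ω = 711.0000×57/94 = 431.1383 rpm, dir flips to −; running = −431.1383
Stage 2 [47T→43T]: ω = 431.1383×47/43 = 471.2442 rpm, dir flips to +; running = +471.2442
Stage 3 [40T→18T]: ω = 471.2442×40/18 = 1047.2093 rpm, dir flips to −; running = −1047.2093

-1047.2093 rpm (opposite to input, |ω| = 1047.2093 rpm)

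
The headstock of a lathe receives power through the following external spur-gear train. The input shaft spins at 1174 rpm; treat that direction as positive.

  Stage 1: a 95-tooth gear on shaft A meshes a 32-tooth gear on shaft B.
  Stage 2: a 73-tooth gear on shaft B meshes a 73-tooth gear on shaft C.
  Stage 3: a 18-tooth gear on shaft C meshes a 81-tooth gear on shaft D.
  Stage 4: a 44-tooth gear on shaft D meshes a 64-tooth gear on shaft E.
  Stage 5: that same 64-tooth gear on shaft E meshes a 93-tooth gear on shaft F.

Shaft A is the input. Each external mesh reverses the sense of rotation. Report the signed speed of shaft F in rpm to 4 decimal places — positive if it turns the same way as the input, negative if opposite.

Stage 1 [95T→32T]: ω = 1174.0000×95/32 = 3485.3125 rpm, dir flips to −; running = −3485.3125
Stage 2 [73T→73T]: ω = 3485.3125×73/73 = 3485.3125 rpm, dir flips to +; running = +3485.3125
Stage 3 [18T→81T]: ω = 3485.3125×18/81 = 774.5139 rpm, dir flips to −; running = −774.5139
Stage 4 [44T→64T]: ω = 774.5139×44/64 = 532.4783 rpm, dir flips to +; running = +532.4783
Stage 5 [64T→93T]: ω = 532.4783×64/93 = 366.4367 rpm, dir flips to −; running = −366.4367

-366.4367 rpm (opposite to input, |ω| = 366.4367 rpm)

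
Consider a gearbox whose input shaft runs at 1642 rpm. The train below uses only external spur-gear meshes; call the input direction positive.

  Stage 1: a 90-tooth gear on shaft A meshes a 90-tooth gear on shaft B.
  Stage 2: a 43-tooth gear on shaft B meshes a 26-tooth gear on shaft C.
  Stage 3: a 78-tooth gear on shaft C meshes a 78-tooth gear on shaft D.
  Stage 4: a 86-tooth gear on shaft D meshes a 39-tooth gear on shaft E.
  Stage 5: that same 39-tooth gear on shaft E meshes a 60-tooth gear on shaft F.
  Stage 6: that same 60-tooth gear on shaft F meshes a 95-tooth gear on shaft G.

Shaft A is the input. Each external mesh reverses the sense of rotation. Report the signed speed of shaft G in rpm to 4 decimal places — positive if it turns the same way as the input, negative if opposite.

Stage 1 [90T→90T]: ω = 1642.0000×90/90 = 1642.0000 rpm, dir flips to −; running = −1642.0000
Stage 2 [43T→26T]: ω = 1642.0000×43/26 = 2715.6154 rpm, dir flips to +; running = +2715.6154
Stage 3 [78T→78T]: ω = 2715.6154×78/78 = 2715.6154 rpm, dir flips to −; running = −2715.6154
Stage 4 [86T→39T]: ω = 2715.6154×86/39 = 5988.2801 rpm, dir flips to +; running = +5988.2801
Stage 5 [39T→60T]: ω = 5988.2801×39/60 = 3892.3821 rpm, dir flips to −; running = −3892.3821
Stage 6 [60T→95T]: ω = 3892.3821×60/95 = 2458.3466 rpm, dir flips to +; running = +2458.3466

+2458.3466 rpm (same as input, |ω| = 2458.3466 rpm)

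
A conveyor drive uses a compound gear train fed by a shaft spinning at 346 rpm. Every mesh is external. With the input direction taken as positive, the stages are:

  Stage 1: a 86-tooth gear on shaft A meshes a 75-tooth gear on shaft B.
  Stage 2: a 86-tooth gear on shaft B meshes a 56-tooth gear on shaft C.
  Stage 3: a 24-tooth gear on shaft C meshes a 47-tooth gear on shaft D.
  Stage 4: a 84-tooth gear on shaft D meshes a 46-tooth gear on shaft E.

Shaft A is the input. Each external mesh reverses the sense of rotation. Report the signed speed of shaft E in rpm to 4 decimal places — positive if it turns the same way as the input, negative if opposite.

Stage 1 [86T→75T]: ω = 346.0000×86/75 = 396.7467 rpm, dir flips to −; running = −396.7467
Stage 2 [86T→56T]: ω = 396.7467×86/56 = 609.2895 rpm, dir flips to +; running = +609.2895
Stage 3 [24T→47T]: ω = 609.2895×24/47 = 311.1266 rpm, dir flips to −; running = −311.1266
Stage 4 [84T→46T]: ω = 311.1266×84/46 = 568.1442 rpm, dir flips to +; running = +568.1442

+568.1442 rpm (same as input, |ω| = 568.1442 rpm)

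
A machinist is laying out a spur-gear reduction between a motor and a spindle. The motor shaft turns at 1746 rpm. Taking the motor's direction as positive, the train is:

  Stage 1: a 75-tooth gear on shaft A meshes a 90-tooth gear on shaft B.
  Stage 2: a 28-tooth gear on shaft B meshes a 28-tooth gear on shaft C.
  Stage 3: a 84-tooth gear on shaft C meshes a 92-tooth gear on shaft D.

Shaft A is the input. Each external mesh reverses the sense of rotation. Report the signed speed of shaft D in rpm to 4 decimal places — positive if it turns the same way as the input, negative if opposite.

-1328.4783 rpm (opposite to input, |ω| = 1328.4783 rpm)

Stage 1 [75T→90T]: ω = 1746.0000×75/90 = 1455.0000 rpm, dir flips to −; running = −1455.0000
Stage 2 [28T→28T]: ω = 1455.0000×28/28 = 1455.0000 rpm, dir flips to +; running = +1455.0000
Stage 3 [84T→92T]: ω = 1455.0000×84/92 = 1328.4783 rpm, dir flips to −; running = −1328.4783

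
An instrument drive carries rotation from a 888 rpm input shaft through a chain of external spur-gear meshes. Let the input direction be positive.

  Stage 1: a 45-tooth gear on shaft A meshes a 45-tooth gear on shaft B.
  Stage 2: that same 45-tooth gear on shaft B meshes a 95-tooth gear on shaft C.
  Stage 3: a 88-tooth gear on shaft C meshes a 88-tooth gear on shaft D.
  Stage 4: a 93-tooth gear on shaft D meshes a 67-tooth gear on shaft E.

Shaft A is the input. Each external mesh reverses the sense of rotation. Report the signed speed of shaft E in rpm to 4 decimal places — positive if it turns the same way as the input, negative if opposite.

Stage 1 [45T→45T]: ω = 888.0000×45/45 = 888.0000 rpm, dir flips to −; running = −888.0000
Stage 2 [45T→95T]: ω = 888.0000×45/95 = 420.6316 rpm, dir flips to +; running = +420.6316
Stage 3 [88T→88T]: ω = 420.6316×88/88 = 420.6316 rpm, dir flips to −; running = −420.6316
Stage 4 [93T→67T]: ω = 420.6316×93/67 = 583.8617 rpm, dir flips to +; running = +583.8617

+583.8617 rpm (same as input, |ω| = 583.8617 rpm)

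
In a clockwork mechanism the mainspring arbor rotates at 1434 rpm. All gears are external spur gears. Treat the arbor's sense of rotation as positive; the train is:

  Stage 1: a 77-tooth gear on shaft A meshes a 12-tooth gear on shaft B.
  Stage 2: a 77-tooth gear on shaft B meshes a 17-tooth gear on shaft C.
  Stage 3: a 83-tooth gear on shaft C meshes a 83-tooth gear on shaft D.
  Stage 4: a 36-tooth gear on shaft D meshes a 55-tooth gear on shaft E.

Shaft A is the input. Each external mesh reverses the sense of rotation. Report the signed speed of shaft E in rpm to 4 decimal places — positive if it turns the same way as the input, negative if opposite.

+27279.7412 rpm (same as input, |ω| = 27279.7412 rpm)

Stage 1 [77T→12T]: ω = 1434.0000×77/12 = 9201.5000 rpm, dir flips to −; running = −9201.5000
Stage 2 [77T→17T]: ω = 9201.5000×77/17 = 41677.3824 rpm, dir flips to +; running = +41677.3824
Stage 3 [83T→83T]: ω = 41677.3824×83/83 = 41677.3824 rpm, dir flips to −; running = −41677.3824
Stage 4 [36T→55T]: ω = 41677.3824×36/55 = 27279.7412 rpm, dir flips to +; running = +27279.7412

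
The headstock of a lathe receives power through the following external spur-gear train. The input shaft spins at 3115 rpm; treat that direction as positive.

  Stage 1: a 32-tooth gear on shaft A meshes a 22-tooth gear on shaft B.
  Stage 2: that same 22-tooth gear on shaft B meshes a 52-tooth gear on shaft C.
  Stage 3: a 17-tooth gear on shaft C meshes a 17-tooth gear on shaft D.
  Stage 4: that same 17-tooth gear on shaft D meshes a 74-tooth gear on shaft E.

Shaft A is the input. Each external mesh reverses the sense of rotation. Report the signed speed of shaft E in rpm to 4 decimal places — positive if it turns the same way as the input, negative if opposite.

Stage 1 [32T→22T]: ω = 3115.0000×32/22 = 4530.9091 rpm, dir flips to −; running = −4530.9091
Stage 2 [22T→52T]: ω = 4530.9091×22/52 = 1916.9231 rpm, dir flips to +; running = +1916.9231
Stage 3 [17T→17T]: ω = 1916.9231×17/17 = 1916.9231 rpm, dir flips to −; running = −1916.9231
Stage 4 [17T→74T]: ω = 1916.9231×17/74 = 440.3742 rpm, dir flips to +; running = +440.3742

+440.3742 rpm (same as input, |ω| = 440.3742 rpm)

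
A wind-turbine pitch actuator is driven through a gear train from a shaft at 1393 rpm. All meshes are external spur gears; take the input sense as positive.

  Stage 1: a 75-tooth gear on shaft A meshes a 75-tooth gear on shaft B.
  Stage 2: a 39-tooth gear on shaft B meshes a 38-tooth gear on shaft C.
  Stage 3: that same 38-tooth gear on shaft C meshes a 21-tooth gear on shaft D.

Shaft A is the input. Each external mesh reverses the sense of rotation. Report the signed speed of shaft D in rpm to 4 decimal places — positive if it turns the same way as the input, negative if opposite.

-2587.0000 rpm (opposite to input, |ω| = 2587.0000 rpm)

Stage 1 [75T→75T]: ω = 1393.0000×75/75 = 1393.0000 rpm, dir flips to −; running = −1393.0000
Stage 2 [39T→38T]: ω = 1393.0000×39/38 = 1429.6579 rpm, dir flips to +; running = +1429.6579
Stage 3 [38T→21T]: ω = 1429.6579×38/21 = 2587.0000 rpm, dir flips to −; running = −2587.0000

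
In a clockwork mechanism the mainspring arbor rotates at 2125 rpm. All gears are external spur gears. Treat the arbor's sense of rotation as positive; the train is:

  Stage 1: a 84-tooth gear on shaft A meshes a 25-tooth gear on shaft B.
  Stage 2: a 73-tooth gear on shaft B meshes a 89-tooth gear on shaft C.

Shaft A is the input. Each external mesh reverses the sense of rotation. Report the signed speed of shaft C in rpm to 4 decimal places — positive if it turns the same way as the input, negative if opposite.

Stage 1 [84T→25T]: ω = 2125.0000×84/25 = 7140.0000 rpm, dir flips to −; running = −7140.0000
Stage 2 [73T→89T]: ω = 7140.0000×73/89 = 5856.4045 rpm, dir flips to +; running = +5856.4045

+5856.4045 rpm (same as input, |ω| = 5856.4045 rpm)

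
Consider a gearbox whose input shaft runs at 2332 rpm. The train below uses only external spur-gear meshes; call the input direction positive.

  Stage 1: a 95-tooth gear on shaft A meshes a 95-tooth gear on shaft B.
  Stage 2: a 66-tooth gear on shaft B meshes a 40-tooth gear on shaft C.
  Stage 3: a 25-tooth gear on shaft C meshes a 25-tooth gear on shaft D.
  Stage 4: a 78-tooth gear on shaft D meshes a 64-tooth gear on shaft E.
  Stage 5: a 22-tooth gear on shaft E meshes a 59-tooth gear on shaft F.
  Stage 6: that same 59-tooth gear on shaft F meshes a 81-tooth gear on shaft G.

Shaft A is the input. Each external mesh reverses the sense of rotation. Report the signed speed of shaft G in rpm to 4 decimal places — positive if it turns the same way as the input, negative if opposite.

+1273.6931 rpm (same as input, |ω| = 1273.6931 rpm)

Stage 1 [95T→95T]: ω = 2332.0000×95/95 = 2332.0000 rpm, dir flips to −; running = −2332.0000
Stage 2 [66T→40T]: ω = 2332.0000×66/40 = 3847.8000 rpm, dir flips to +; running = +3847.8000
Stage 3 [25T→25T]: ω = 3847.8000×25/25 = 3847.8000 rpm, dir flips to −; running = −3847.8000
Stage 4 [78T→64T]: ω = 3847.8000×78/64 = 4689.5063 rpm, dir flips to +; running = +4689.5063
Stage 5 [22T→59T]: ω = 4689.5063×22/59 = 1748.6294 rpm, dir flips to −; running = −1748.6294
Stage 6 [59T→81T]: ω = 1748.6294×59/81 = 1273.6931 rpm, dir flips to +; running = +1273.6931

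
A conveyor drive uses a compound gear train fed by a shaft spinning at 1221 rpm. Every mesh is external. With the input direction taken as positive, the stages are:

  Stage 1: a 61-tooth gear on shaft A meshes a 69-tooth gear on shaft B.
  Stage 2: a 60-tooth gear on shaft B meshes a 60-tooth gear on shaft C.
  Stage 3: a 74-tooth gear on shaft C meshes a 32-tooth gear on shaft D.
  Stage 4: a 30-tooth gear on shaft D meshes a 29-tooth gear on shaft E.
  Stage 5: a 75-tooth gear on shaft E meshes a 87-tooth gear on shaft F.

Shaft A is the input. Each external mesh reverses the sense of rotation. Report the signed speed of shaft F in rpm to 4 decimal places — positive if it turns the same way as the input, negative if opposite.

Stage 1 [61T→69T]: ω = 1221.0000×61/69 = 1079.4348 rpm, dir flips to −; running = −1079.4348
Stage 2 [60T→60T]: ω = 1079.4348×60/60 = 1079.4348 rpm, dir flips to +; running = +1079.4348
Stage 3 [74T→32T]: ω = 1079.4348×74/32 = 2496.1929 rpm, dir flips to −; running = −2496.1929
Stage 4 [30T→29T]: ω = 2496.1929×30/29 = 2582.2686 rpm, dir flips to +; running = +2582.2686
Stage 5 [75T→87T]: ω = 2582.2686×75/87 = 2226.0936 rpm, dir flips to −; running = −2226.0936

-2226.0936 rpm (opposite to input, |ω| = 2226.0936 rpm)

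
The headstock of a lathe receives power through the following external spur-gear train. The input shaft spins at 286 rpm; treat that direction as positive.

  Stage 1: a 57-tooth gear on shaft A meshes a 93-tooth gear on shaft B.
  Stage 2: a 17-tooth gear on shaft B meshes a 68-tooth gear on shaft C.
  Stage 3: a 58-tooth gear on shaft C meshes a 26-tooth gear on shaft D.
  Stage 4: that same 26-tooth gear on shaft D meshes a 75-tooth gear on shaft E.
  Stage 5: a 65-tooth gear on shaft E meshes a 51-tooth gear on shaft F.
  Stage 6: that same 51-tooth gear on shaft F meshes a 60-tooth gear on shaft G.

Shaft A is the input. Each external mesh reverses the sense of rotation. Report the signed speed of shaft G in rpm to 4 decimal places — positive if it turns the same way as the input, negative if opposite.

Stage 1 [57T→93T]: ω = 286.0000×57/93 = 175.2903 rpm, dir flips to −; running = −175.2903
Stage 2 [17T→68T]: ω = 175.2903×17/68 = 43.8226 rpm, dir flips to +; running = +43.8226
Stage 3 [58T→26T]: ω = 43.8226×58/26 = 97.7581 rpm, dir flips to −; running = −97.7581
Stage 4 [26T→75T]: ω = 97.7581×26/75 = 33.8895 rpm, dir flips to +; running = +33.8895
Stage 5 [65T→51T]: ω = 33.8895×65/51 = 43.1925 rpm, dir flips to −; running = −43.1925
Stage 6 [51T→60T]: ω = 43.1925×51/60 = 36.7136 rpm, dir flips to +; running = +36.7136

+36.7136 rpm (same as input, |ω| = 36.7136 rpm)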